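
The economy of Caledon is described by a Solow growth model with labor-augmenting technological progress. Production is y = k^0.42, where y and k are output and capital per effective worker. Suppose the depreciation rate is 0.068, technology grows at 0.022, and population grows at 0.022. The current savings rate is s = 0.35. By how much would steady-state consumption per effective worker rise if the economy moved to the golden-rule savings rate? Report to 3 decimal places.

Capital per effective worker breaks even when investment replaces (n + g + δ)·k; here n + g + δ = 0.112.
Current steady state (s = 0.35): k* = (0.35/0.112)^(1/0.58) ≈ 7.1316, y* = 7.1316^0.42 ≈ 2.2821, c* = (1−0.35)·2.2821 ≈ 1.4834.
Golden rule sets MPK = n+g+δ: 0.42·k^(0.42−1) = 0.112, so k_gold = (0.42/0.112)^(1/0.58) ≈ 9.7658.
y_gold = 9.7658^0.42 ≈ 2.6042, c_gold = y_gold − 0.112·k_gold ≈ 1.5104.
Gain: Δc = 1.5104 − 1.4834 ≈ 0.0271.

Δc ≈ 0.027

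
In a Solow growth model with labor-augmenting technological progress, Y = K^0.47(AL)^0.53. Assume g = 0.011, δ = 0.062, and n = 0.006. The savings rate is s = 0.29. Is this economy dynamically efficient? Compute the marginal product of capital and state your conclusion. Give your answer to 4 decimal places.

Break-even investment rate: n + g + δ = 0.006 + 0.011 + 0.062 = 0.079.
Steady-state k*: s·k^0.47 = 0.079·k gives k* = (0.29/0.079)^(1/0.53) ≈ 11.6307.
MPK = 0.47·11.6307^(-0.53) ≈ 0.1280.
MPK > n+g+δ = 0.079, so the economy is dynamically efficient (under-saving).

dynamically efficient; MPK ≈ 0.1280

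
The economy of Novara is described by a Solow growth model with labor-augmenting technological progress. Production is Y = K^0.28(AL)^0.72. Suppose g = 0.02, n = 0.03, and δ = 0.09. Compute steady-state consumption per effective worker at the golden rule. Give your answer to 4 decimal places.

c_gold ≈ 0.9428

Capital per effective worker breaks even when investment replaces (n + g + δ)·k; here n + g + δ = 0.14.
At the golden rule the marginal product of capital equals n+g+δ: 0.28·k^(0.28−1) = 0.14. Solving, k_gold = (0.28/0.14)^(1/0.72) ≈ 2.6188.
y_gold = 2.6188^0.28 ≈ 1.3094.
c_gold = y_gold − (n+g+δ)·k_gold = 1.3094 − 0.14·2.6188 ≈ 0.9428.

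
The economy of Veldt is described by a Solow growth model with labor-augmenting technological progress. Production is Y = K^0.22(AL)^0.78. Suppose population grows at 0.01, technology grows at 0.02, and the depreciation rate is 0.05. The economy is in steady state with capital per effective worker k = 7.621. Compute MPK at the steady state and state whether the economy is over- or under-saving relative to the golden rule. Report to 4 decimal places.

over-saving; MPK ≈ 0.0451

Break-even investment rate: n + g + δ = 0.01 + 0.02 + 0.05 = 0.08.
MPK = 0.22·k^(0.22−1) = 0.22·7.621^(-0.78) ≈ 0.0451.
MPK < 0.08, so the economy is dynamically inefficient (over-saving).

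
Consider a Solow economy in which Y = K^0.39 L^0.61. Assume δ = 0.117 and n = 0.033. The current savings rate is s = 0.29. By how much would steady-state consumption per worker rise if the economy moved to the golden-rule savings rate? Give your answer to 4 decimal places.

n + δ = 0.033 + 0.117 = 0.15.
Current steady state (s = 0.29): k* = (0.29/0.15)^(1/0.61) ≈ 2.9468, y* = 2.9468^0.39 ≈ 1.5242, c* = (1−0.29)·1.5242 ≈ 1.0822.
At the golden rule the marginal product of capital equals n+δ: 0.39·k^(0.39−1) = 0.15. Solving, k_gold = (0.39/0.15)^(1/0.61) ≈ 4.7894.
y_gold = 4.7894^0.39 ≈ 1.8421, c_gold = y_gold − 0.15·k_gold ≈ 1.1237.
Gain: Δc = 1.1237 − 1.0822 ≈ 0.0415.

Δc ≈ 0.0415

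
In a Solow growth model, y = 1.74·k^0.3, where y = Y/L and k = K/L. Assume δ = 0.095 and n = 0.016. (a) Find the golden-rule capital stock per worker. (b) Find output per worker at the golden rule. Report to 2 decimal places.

The effective depreciation rate is n + δ = 0.016 + 0.095 = 0.111.
At the golden rule the marginal product of capital equals n+δ: 0.3·1.74·k^(0.3−1) = 0.111. Solving, k_gold = (0.3·1.74/0.111)^(1/0.7) ≈ 9.1305.
y_gold = 1.74·9.1305^0.3 ≈ 3.3783.

(a) k_gold ≈ 9.13; (b) y_gold ≈ 3.38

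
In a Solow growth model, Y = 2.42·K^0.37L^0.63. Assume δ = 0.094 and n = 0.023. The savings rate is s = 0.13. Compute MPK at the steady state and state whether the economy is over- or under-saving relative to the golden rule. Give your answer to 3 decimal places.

under-saving; MPK ≈ 0.333

The effective depreciation rate is n + δ = 0.023 + 0.094 = 0.117.
Steady-state k*: s·A·k^0.37 = 0.117·k gives k* = (0.13·2.42/0.117)^(1/0.63) ≈ 4.8069.
MPK = 0.37·2.42·4.8069^(-0.63) ≈ 0.3330.
MPK > n+δ = 0.117, so the economy is dynamically efficient (under-saving).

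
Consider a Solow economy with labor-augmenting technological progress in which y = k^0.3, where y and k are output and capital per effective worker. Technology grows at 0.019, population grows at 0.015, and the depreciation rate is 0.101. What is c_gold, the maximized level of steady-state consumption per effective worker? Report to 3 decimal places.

Break-even investment rate: n + g + δ = 0.015 + 0.019 + 0.101 = 0.135.
Maximizing c = f(k) − (n+g+δ)·k gives f'(k) = n+g+δ, i.e. 0.3·k^(0.3−1) = 0.135, so k_gold = (0.3/0.135)^(1/0.7) ≈ 3.1290.
y_gold = 3.1290^0.3 ≈ 1.4081.
c_gold = y_gold − (n+g+δ)·k_gold = 1.4081 − 0.135·3.1290 ≈ 0.9856.

c_gold ≈ 0.986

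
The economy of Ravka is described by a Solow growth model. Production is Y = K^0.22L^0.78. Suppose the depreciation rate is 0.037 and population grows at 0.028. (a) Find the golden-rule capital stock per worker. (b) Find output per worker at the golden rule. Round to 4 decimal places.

(a) k_gold ≈ 4.7737; (b) y_gold ≈ 1.4104

The effective depreciation rate is n + δ = 0.028 + 0.037 = 0.065.
Setting f'(k) = n+δ gives 0.22·k^(0.22−1) = 0.065, hence k_gold = (0.22/0.065)^(1/0.78) ≈ 4.7737.
y_gold = 4.7737^0.22 ≈ 1.4104.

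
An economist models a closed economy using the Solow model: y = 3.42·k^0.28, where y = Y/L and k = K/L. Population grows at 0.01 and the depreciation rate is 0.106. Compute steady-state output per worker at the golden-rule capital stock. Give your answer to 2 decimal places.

n + δ = 0.01 + 0.106 = 0.116.
At the golden rule the marginal product of capital equals n+δ: 0.28·3.42·k^(0.28−1) = 0.116. Solving, k_gold = (0.28·3.42/0.116)^(1/0.72) ≈ 18.7599.
Output: y_gold = 3.42·k_gold^0.28 = 3.42·18.7599^0.28 ≈ 7.7720.

y_gold ≈ 7.77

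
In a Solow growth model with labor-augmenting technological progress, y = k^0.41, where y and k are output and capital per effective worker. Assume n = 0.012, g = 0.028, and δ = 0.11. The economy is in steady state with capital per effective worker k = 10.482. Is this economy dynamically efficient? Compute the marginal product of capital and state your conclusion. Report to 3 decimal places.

Capital per effective worker breaks even when investment replaces (n + g + δ)·k; here n + g + δ = 0.15.
MPK = 0.41·k^(0.41−1) = 0.41·10.482^(-0.59) ≈ 0.1025.
MPK < 0.15, so the economy is dynamically inefficient (over-saving).

dynamically inefficient; MPK ≈ 0.102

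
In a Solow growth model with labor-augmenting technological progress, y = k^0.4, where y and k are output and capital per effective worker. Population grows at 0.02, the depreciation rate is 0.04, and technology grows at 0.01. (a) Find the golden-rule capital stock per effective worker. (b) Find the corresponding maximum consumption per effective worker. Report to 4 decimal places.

(a) k_gold ≈ 18.2643; (b) c_gold ≈ 1.9178

The effective depreciation rate is n + g + δ = 0.02 + 0.01 + 0.04 = 0.07.
At the golden rule the marginal product of capital equals n+g+δ: 0.4·k^(0.4−1) = 0.07. Solving, k_gold = (0.4/0.07)^(1/0.6) ≈ 18.2643.
y_gold = 18.2643^0.4 ≈ 3.1963; c_gold = y_gold − 0.07·k_gold ≈ 1.9178.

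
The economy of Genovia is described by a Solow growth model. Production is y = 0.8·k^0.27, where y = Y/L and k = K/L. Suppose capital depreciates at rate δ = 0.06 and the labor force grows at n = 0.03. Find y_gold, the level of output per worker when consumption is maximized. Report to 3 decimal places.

y_gold ≈ 1.106

Capital per worker breaks even when investment replaces (n + δ)·k; here n + δ = 0.09.
Golden rule sets MPK = n+δ: 0.27·0.8·k^(0.27−1) = 0.09, so k_gold = (0.27·0.8/0.09)^(1/0.73) ≈ 3.3177.
Output: y_gold = 0.8·k_gold^0.27 = 0.8·3.3177^0.27 ≈ 1.1059.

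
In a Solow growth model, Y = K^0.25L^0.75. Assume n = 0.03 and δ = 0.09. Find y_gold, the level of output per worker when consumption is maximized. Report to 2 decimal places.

Capital per worker breaks even when investment replaces (n + δ)·k; here n + δ = 0.12.
Maximizing c = f(k) − (n+δ)·k gives f'(k) = n+δ, i.e. 0.25·k^(0.25−1) = 0.12, so k_gold = (0.25/0.12)^(1/0.75) ≈ 2.6608.
Output: y_gold = k_gold^0.25 = 2.6608^0.25 ≈ 1.2772.

y_gold ≈ 1.28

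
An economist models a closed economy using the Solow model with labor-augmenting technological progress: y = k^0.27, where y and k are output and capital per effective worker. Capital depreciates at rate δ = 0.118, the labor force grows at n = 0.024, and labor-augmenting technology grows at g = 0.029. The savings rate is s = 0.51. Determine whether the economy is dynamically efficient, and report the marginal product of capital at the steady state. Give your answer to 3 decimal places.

The effective depreciation rate is n + g + δ = 0.024 + 0.029 + 0.118 = 0.171.
Steady-state k*: s·k^0.27 = 0.171·k gives k* = (0.51/0.171)^(1/0.73) ≈ 4.4679.
MPK = 0.27·4.4679^(-0.73) ≈ 0.0905.
MPK < n+g+δ = 0.171, so the economy is dynamically inefficient (over-saving).

dynamically inefficient; MPK ≈ 0.091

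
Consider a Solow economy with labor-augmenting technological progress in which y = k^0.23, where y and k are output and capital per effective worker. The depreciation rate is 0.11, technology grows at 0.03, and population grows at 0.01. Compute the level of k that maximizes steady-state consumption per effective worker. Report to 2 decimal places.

Capital per effective worker breaks even when investment replaces (n + g + δ)·k; here n + g + δ = 0.15.
Setting f'(k) = n+g+δ gives 0.23·k^(0.23−1) = 0.15, hence k_gold = (0.23/0.15)^(1/0.77) ≈ 1.7422.

k_gold ≈ 1.74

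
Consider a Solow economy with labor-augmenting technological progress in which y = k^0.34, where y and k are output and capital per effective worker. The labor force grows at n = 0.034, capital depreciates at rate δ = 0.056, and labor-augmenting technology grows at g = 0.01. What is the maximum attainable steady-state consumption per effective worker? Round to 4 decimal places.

c_gold ≈ 1.2398

n + g + δ = 0.034 + 0.01 + 0.056 = 0.1.
Maximizing c = f(k) − (n+g+δ)·k gives f'(k) = n+g+δ, i.e. 0.34·k^(0.34−1) = 0.1, so k_gold = (0.34/0.1)^(1/0.66) ≈ 6.3866.
y_gold = 6.3866^0.34 ≈ 1.8784.
c_gold = y_gold − (n+g+δ)·k_gold = 1.8784 − 0.1·6.3866 ≈ 1.2398.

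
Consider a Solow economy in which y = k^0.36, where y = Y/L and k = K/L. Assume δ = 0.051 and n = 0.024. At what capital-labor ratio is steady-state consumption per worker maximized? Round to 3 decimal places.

The effective depreciation rate is n + δ = 0.024 + 0.051 = 0.075.
Maximizing c = f(k) − (n+δ)·k gives f'(k) = n+δ, i.e. 0.36·k^(0.36−1) = 0.075, so k_gold = (0.36/0.075)^(1/0.64) ≈ 11.5995.

k_gold ≈ 11.600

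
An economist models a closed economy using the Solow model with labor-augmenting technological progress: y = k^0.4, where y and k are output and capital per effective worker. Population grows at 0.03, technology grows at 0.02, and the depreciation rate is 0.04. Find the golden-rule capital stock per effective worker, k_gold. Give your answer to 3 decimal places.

Break-even investment rate: n + g + δ = 0.03 + 0.02 + 0.04 = 0.09.
At the golden rule the marginal product of capital equals n+g+δ: 0.4·k^(0.4−1) = 0.09. Solving, k_gold = (0.4/0.09)^(1/0.6) ≈ 12.0142.

k_gold ≈ 12.014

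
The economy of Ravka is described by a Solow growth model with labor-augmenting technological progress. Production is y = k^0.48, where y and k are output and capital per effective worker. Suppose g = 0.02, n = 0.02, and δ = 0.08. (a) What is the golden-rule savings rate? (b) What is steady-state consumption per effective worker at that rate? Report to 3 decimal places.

n + g + δ = 0.02 + 0.02 + 0.08 = 0.12.
For Cobb-Douglas, s_gold equals capital's share: s_gold = 0.48.
Maximizing c = f(k) − (n+g+δ)·k gives f'(k) = n+g+δ, i.e. 0.48·k^(0.48−1) = 0.12, so k_gold = (0.48/0.12)^(1/0.52) ≈ 14.3816.
y_gold = 14.3816^0.48 ≈ 3.5954; c_gold = (1−0.48)·y_gold ≈ 1.8696.

(a) s_gold = 0.480; (b) c_gold ≈ 1.870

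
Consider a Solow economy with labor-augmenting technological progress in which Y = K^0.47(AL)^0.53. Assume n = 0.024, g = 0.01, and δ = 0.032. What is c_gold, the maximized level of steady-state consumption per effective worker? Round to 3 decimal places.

n + g + δ = 0.024 + 0.01 + 0.032 = 0.066.
Golden rule sets MPK = n+g+δ: 0.47·k^(0.47−1) = 0.066, so k_gold = (0.47/0.066)^(1/0.53) ≈ 40.6062.
y_gold = 40.6062^0.47 ≈ 5.7021.
c_gold = y_gold − (n+g+δ)·k_gold = 5.7021 − 0.066·40.6062 ≈ 3.0221.

c_gold ≈ 3.022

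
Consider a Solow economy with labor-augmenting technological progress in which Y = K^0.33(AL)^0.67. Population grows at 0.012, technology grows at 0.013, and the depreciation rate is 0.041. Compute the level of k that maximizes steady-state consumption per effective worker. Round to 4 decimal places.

k_gold ≈ 11.0469

The effective depreciation rate is n + g + δ = 0.012 + 0.013 + 0.041 = 0.066.
Maximizing c = f(k) − (n+g+δ)·k gives f'(k) = n+g+δ, i.e. 0.33·k^(0.33−1) = 0.066, so k_gold = (0.33/0.066)^(1/0.67) ≈ 11.0469.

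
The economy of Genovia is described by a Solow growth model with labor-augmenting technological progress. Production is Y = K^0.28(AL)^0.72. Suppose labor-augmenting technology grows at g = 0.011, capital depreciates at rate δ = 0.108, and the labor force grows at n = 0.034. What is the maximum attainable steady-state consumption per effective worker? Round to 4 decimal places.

n + g + δ = 0.034 + 0.011 + 0.108 = 0.153.
At the golden rule the marginal product of capital equals n+g+δ: 0.28·k^(0.28−1) = 0.153. Solving, k_gold = (0.28/0.153)^(1/0.72) ≈ 2.3149.
y_gold = 2.3149^0.28 ≈ 1.2649.
c_gold = y_gold − (n+g+δ)·k_gold = 1.2649 − 0.153·2.3149 ≈ 0.9108.

c_gold ≈ 0.9108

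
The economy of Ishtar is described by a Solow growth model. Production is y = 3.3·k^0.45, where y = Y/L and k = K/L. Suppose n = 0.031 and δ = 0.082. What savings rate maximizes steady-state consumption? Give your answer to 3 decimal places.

s_gold = 0.450

Capital per worker breaks even when investment replaces (n + δ)·k; here n + δ = 0.113.
At the golden rule MPK = n+δ, and in any Cobb-Douglas steady state s = (n+δ)·k/y = MPK·k/y = capital's share 0.45.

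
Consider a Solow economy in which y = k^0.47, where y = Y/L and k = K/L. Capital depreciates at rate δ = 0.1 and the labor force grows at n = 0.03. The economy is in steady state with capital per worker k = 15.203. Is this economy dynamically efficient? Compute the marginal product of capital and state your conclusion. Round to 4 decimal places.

Break-even investment rate: n + δ = 0.03 + 0.1 = 0.13.
MPK = 0.47·k^(0.47−1) = 0.47·15.203^(-0.53) ≈ 0.1111.
MPK < 0.13, so the economy is dynamically inefficient (over-saving).

dynamically inefficient; MPK ≈ 0.1111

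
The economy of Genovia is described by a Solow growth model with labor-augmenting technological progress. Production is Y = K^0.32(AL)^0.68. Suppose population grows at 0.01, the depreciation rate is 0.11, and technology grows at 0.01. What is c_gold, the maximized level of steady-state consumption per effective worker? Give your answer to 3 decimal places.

c_gold ≈ 1.039

n + g + δ = 0.01 + 0.01 + 0.11 = 0.13.
Maximizing c = f(k) − (n+g+δ)·k gives f'(k) = n+g+δ, i.e. 0.32·k^(0.32−1) = 0.13, so k_gold = (0.32/0.13)^(1/0.68) ≈ 3.7610.
y_gold = 3.7610^0.32 ≈ 1.5279.
c_gold = y_gold − (n+g+δ)·k_gold = 1.5279 − 0.13·3.7610 ≈ 1.0390.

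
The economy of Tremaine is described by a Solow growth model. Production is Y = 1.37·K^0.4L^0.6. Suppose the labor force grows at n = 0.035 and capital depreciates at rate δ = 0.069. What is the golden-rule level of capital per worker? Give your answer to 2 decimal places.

n + δ = 0.035 + 0.069 = 0.104.
At the golden rule the marginal product of capital equals n+δ: 0.4·1.37·k^(0.4−1) = 0.104. Solving, k_gold = (0.4·1.37/0.104)^(1/0.6) ≈ 15.9556.

k_gold ≈ 15.96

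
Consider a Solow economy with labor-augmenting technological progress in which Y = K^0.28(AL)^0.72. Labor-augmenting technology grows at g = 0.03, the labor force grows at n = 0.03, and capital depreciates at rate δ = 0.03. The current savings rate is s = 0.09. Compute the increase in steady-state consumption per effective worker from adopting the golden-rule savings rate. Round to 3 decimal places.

n + g + δ = 0.03 + 0.03 + 0.03 = 0.09.
Current steady state (s = 0.09): k* = (0.09/0.09)^(1/0.72) ≈ 1.0000, y* = 1.0000^0.28 ≈ 1.0000, c* = (1−0.09)·1.0000 ≈ 0.9100.
Maximizing c = f(k) − (n+g+δ)·k gives f'(k) = n+g+δ, i.e. 0.28·k^(0.28−1) = 0.09, so k_gold = (0.28/0.09)^(1/0.72) ≈ 4.8373.
y_gold = 4.8373^0.28 ≈ 1.5549, c_gold = y_gold − 0.09·k_gold ≈ 1.1195.
Gain: Δc = 1.1195 − 0.9100 ≈ 0.2095.

Δc ≈ 0.209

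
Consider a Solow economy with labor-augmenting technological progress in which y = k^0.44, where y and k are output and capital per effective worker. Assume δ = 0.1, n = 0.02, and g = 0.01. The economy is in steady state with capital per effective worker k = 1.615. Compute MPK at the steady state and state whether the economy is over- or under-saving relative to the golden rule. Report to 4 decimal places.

Capital per effective worker breaks even when investment replaces (n + g + δ)·k; here n + g + δ = 0.13.
MPK = 0.44·k^(0.44−1) = 0.44·1.615^(-0.56) ≈ 0.3364.
MPK > 0.13, so the economy is dynamically efficient (under-saving).

under-saving; MPK ≈ 0.3364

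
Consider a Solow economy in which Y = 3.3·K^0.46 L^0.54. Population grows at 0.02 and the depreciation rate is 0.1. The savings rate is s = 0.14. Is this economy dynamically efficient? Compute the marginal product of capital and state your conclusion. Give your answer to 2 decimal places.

The effective depreciation rate is n + δ = 0.02 + 0.1 = 0.12.
Steady-state k*: s·A·k^0.46 = 0.12·k gives k* = (0.14·3.3/0.12)^(1/0.54) ≈ 12.1391.
MPK = 0.46·3.3·12.1391^(-0.54) ≈ 0.3943.
MPK > n+δ = 0.12, so the economy is dynamically efficient (under-saving).

dynamically efficient; MPK ≈ 0.39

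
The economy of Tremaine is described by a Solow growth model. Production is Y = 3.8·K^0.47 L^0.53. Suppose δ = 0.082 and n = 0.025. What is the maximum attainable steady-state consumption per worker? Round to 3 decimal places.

Capital per worker breaks even when investment replaces (n + δ)·k; here n + δ = 0.107.
At the golden rule the marginal product of capital equals n+δ: 0.47·3.8·k^(0.47−1) = 0.107. Solving, k_gold = (0.47·3.8/0.107)^(1/0.53) ≈ 202.5813.
y_gold = 3.8·202.5813^0.47 ≈ 46.1196.
c_gold = y_gold − (n+δ)·k_gold = 46.1196 − 0.107·202.5813 ≈ 24.4434.

c_gold ≈ 24.443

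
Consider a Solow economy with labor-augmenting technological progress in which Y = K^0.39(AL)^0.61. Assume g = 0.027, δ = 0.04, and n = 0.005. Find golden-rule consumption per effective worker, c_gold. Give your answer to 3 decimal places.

c_gold ≈ 1.797

Break-even investment rate: n + g + δ = 0.005 + 0.027 + 0.04 = 0.072.
Setting f'(k) = n+g+δ gives 0.39·k^(0.39−1) = 0.072, hence k_gold = (0.39/0.072)^(1/0.61) ≈ 15.9529.
y_gold = 15.9529^0.39 ≈ 2.9451.
c_gold = y_gold − (n+g+δ)·k_gold = 2.9451 − 0.072·15.9529 ≈ 1.7965.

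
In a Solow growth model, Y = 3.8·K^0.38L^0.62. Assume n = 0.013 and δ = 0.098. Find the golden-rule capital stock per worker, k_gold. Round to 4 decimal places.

Capital per worker breaks even when investment replaces (n + δ)·k; here n + δ = 0.111.
Golden rule sets MPK = n+δ: 0.38·3.8·k^(0.38−1) = 0.111, so k_gold = (0.38·3.8/0.111)^(1/0.62) ≈ 62.6856.

k_gold ≈ 62.6856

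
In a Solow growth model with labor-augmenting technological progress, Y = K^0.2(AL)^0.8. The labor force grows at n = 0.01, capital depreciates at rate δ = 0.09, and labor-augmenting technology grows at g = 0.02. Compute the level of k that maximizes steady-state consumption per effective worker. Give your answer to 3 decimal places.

k_gold ≈ 1.894

The effective depreciation rate is n + g + δ = 0.01 + 0.02 + 0.09 = 0.12.
Golden rule sets MPK = n+g+δ: 0.2·k^(0.2−1) = 0.12, so k_gold = (0.2/0.12)^(1/0.8) ≈ 1.8937.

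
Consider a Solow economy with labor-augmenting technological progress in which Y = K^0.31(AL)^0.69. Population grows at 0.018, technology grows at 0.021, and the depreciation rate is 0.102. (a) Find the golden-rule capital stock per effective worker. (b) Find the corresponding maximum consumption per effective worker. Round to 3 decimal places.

(a) k_gold ≈ 3.132; (b) c_gold ≈ 0.983

n + g + δ = 0.018 + 0.021 + 0.102 = 0.141.
At the golden rule the marginal product of capital equals n+g+δ: 0.31·k^(0.31−1) = 0.141. Solving, k_gold = (0.31/0.141)^(1/0.69) ≈ 3.1323.
y_gold = 3.1323^0.31 ≈ 1.4247; c_gold = y_gold − 0.141·k_gold ≈ 0.9830.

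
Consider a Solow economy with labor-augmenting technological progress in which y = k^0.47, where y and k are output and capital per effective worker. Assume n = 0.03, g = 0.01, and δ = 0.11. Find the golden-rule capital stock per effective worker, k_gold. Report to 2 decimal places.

k_gold ≈ 8.63

n + g + δ = 0.03 + 0.01 + 0.11 = 0.15.
Maximizing c = f(k) − (n+g+δ)·k gives f'(k) = n+g+δ, i.e. 0.47·k^(0.47−1) = 0.15, so k_gold = (0.47/0.15)^(1/0.53) ≈ 8.6270.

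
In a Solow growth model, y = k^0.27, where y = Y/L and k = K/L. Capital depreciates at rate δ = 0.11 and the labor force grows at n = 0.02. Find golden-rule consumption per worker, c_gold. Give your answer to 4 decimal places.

n + δ = 0.02 + 0.11 = 0.13.
At the golden rule the marginal product of capital equals n+δ: 0.27·k^(0.27−1) = 0.13. Solving, k_gold = (0.27/0.13)^(1/0.73) ≈ 2.7216.
y_gold = 2.7216^0.27 ≈ 1.3104.
c_gold = y_gold − (n+δ)·k_gold = 1.3104 − 0.13·2.7216 ≈ 0.9566.

c_gold ≈ 0.9566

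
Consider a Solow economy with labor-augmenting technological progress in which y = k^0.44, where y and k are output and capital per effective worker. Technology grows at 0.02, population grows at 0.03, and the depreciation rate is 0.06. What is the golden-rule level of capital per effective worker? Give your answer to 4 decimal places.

n + g + δ = 0.03 + 0.02 + 0.06 = 0.11.
Setting f'(k) = n+g+δ gives 0.44·k^(0.44−1) = 0.11, hence k_gold = (0.44/0.11)^(1/0.56) ≈ 11.8880.

k_gold ≈ 11.8880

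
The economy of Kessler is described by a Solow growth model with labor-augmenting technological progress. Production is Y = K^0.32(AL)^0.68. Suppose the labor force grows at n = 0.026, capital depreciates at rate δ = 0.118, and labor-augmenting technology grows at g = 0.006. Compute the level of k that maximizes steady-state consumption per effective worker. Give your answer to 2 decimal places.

The effective depreciation rate is n + g + δ = 0.026 + 0.006 + 0.118 = 0.15.
Setting f'(k) = n+g+δ gives 0.32·k^(0.32−1) = 0.15, hence k_gold = (0.32/0.15)^(1/0.68) ≈ 3.0473.

k_gold ≈ 3.05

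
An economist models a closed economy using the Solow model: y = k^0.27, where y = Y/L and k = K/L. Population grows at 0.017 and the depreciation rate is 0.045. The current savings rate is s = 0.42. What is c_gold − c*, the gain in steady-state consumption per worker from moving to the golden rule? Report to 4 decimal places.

Break-even investment rate: n + δ = 0.017 + 0.045 = 0.062.
Current steady state (s = 0.42): k* = (0.42/0.062)^(1/0.73) ≈ 13.7455, y* = 13.7455^0.27 ≈ 2.0291, c* = (1−0.42)·2.0291 ≈ 1.1769.
Golden rule sets MPK = n+δ: 0.27·k^(0.27−1) = 0.062, so k_gold = (0.27/0.062)^(1/0.73) ≈ 7.5042.
y_gold = 7.5042^0.27 ≈ 1.7232, c_gold = y_gold − 0.062·k_gold ≈ 1.2579.
Gain: Δc = 1.2579 − 1.1769 ≈ 0.0810.

Δc ≈ 0.0810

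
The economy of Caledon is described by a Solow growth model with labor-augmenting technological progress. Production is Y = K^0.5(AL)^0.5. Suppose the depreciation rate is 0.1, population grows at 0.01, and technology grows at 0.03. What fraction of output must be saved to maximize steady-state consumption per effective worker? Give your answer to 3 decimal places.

Break-even investment rate: n + g + δ = 0.01 + 0.03 + 0.1 = 0.14.
At the golden rule MPK = n+g+δ, and in any Cobb-Douglas steady state s = (n+g+δ)·k/y = MPK·k/y = capital's share 0.5.

s_gold = 0.500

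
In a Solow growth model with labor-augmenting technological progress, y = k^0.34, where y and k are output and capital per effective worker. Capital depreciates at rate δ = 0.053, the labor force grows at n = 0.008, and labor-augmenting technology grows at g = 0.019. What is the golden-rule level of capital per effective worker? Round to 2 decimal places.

Break-even investment rate: n + g + δ = 0.008 + 0.019 + 0.053 = 0.08.
Setting f'(k) = n+g+δ gives 0.34·k^(0.34−1) = 0.08, hence k_gold = (0.34/0.08)^(1/0.66) ≈ 8.9558.

k_gold ≈ 8.96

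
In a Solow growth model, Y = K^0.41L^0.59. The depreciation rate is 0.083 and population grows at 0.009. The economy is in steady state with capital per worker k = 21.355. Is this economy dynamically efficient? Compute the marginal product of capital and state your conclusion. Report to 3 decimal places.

dynamically inefficient; MPK ≈ 0.067

Break-even investment rate: n + δ = 0.009 + 0.083 = 0.092.
MPK = 0.41·k^(0.41−1) = 0.41·21.355^(-0.59) ≈ 0.0674.
MPK < 0.092, so the economy is dynamically inefficient (over-saving).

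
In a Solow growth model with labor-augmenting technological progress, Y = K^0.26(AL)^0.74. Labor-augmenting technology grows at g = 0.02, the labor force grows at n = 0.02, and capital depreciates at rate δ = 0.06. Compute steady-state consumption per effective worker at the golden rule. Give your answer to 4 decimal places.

c_gold ≈ 1.0352

Capital per effective worker breaks even when investment replaces (n + g + δ)·k; here n + g + δ = 0.1.
Golden rule sets MPK = n+g+δ: 0.26·k^(0.26−1) = 0.1, so k_gold = (0.26/0.1)^(1/0.74) ≈ 3.6373.
y_gold = 3.6373^0.26 ≈ 1.3989.
c_gold = y_gold − (n+g+δ)·k_gold = 1.3989 − 0.1·3.6373 ≈ 1.0352.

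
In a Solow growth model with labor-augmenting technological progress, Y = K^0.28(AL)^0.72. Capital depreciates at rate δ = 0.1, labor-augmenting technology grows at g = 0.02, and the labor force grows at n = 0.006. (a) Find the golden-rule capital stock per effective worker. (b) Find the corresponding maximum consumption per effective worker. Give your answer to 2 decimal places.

(a) k_gold ≈ 3.03; (b) c_gold ≈ 0.98

n + g + δ = 0.006 + 0.02 + 0.1 = 0.126.
At the golden rule the marginal product of capital equals n+g+δ: 0.28·k^(0.28−1) = 0.126. Solving, k_gold = (0.28/0.126)^(1/0.72) ≈ 3.0314.
y_gold = 3.0314^0.28 ≈ 1.3641; c_gold = y_gold − 0.126·k_gold ≈ 0.9822.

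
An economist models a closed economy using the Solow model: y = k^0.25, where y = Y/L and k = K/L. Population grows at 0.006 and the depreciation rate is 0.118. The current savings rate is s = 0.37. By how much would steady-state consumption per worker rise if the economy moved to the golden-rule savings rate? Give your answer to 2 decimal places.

Δc ≈ 0.04

n + δ = 0.006 + 0.118 = 0.124.
Current steady state (s = 0.37): k* = (0.37/0.124)^(1/0.75) ≈ 4.2958, y* = 4.2958^0.25 ≈ 1.4397, c* = (1−0.37)·1.4397 ≈ 0.9070.
Golden rule sets MPK = n+δ: 0.25·k^(0.25−1) = 0.124, so k_gold = (0.25/0.124)^(1/0.75) ≈ 2.5470.
y_gold = 2.5470^0.25 ≈ 1.2633, c_gold = y_gold − 0.124·k_gold ≈ 0.9475.
Gain: Δc = 0.9475 − 0.9070 ≈ 0.0405.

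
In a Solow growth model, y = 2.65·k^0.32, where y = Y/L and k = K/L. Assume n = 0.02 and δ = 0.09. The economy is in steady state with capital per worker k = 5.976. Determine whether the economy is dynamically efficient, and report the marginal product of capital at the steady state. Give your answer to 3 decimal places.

n + δ = 0.02 + 0.09 = 0.11.
MPK = 0.32·2.65·k^(0.32−1) = 0.32·2.65·5.976^(-0.68) ≈ 0.2514.
MPK > 0.11, so the economy is dynamically efficient (under-saving).

dynamically efficient; MPK ≈ 0.251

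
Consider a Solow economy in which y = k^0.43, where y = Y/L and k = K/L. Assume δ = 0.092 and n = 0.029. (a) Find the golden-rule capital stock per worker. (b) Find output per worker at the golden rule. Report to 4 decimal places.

Break-even investment rate: n + δ = 0.029 + 0.092 = 0.121.
At the golden rule the marginal product of capital equals n+δ: 0.43·k^(0.43−1) = 0.121. Solving, k_gold = (0.43/0.121)^(1/0.57) ≈ 9.2493.
y_gold = 9.2493^0.43 ≈ 2.6027.

(a) k_gold ≈ 9.2493; (b) y_gold ≈ 2.6027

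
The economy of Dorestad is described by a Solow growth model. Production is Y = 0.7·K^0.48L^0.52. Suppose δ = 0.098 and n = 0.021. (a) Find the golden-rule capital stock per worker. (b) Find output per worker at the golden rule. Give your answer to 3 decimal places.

(a) k_gold ≈ 7.361; (b) y_gold ≈ 1.825

n + δ = 0.021 + 0.098 = 0.119.
At the golden rule the marginal product of capital equals n+δ: 0.48·0.7·k^(0.48−1) = 0.119. Solving, k_gold = (0.48·0.7/0.119)^(1/0.52) ≈ 7.3605.
y_gold = 0.7·7.3605^0.48 ≈ 1.8248.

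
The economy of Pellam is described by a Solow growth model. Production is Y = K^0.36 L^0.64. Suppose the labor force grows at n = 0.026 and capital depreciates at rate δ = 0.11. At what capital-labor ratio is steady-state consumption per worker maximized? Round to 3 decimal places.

k_gold ≈ 4.577

n + δ = 0.026 + 0.11 = 0.136.
Maximizing c = f(k) − (n+δ)·k gives f'(k) = n+δ, i.e. 0.36·k^(0.36−1) = 0.136, so k_gold = (0.36/0.136)^(1/0.64) ≈ 4.5769.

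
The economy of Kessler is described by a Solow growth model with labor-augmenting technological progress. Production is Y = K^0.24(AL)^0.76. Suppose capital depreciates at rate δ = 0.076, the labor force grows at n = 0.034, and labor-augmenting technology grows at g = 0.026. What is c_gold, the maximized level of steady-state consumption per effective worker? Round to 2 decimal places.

Break-even investment rate: n + g + δ = 0.034 + 0.026 + 0.076 = 0.136.
Maximizing c = f(k) − (n+g+δ)·k gives f'(k) = n+g+δ, i.e. 0.24·k^(0.24−1) = 0.136, so k_gold = (0.24/0.136)^(1/0.76) ≈ 2.1114.
y_gold = 2.1114^0.24 ≈ 1.1965.
c_gold = y_gold − (n+g+δ)·k_gold = 1.1965 − 0.136·2.1114 ≈ 0.9093.

c_gold ≈ 0.91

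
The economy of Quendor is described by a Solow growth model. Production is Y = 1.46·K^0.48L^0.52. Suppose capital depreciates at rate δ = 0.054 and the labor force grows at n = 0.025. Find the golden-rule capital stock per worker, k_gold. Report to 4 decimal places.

n + δ = 0.025 + 0.054 = 0.079.
Setting f'(k) = n+δ gives 0.48·1.46·k^(0.48−1) = 0.079, hence k_gold = (0.48·1.46/0.079)^(1/0.52) ≈ 66.5294.

k_gold ≈ 66.5294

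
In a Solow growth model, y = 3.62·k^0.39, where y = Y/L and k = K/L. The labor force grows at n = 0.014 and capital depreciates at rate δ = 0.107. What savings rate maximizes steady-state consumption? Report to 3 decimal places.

n + δ = 0.014 + 0.107 = 0.121.
At the golden rule MPK = n+δ, and in any Cobb-Douglas steady state s = (n+δ)·k/y = MPK·k/y = capital's share 0.39.

s_gold = 0.390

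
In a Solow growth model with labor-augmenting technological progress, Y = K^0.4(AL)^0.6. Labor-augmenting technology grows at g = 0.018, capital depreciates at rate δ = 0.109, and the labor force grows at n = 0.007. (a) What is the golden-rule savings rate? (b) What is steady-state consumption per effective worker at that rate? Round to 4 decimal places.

(a) s_gold = 0.4000; (b) c_gold ≈ 1.2439

Capital per effective worker breaks even when investment replaces (n + g + δ)·k; here n + g + δ = 0.134.
For Cobb-Douglas, s_gold equals capital's share: s_gold = 0.4.
At the golden rule the marginal product of capital equals n+g+δ: 0.4·k^(0.4−1) = 0.134. Solving, k_gold = (0.4/0.134)^(1/0.6) ≈ 6.1886.
y_gold = 6.1886^0.4 ≈ 2.0732; c_gold = (1−0.4)·y_gold ≈ 1.2439.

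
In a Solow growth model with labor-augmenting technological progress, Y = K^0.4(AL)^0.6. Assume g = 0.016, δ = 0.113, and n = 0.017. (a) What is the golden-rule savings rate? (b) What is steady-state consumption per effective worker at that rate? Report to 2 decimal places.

(a) s_gold = 0.40; (b) c_gold ≈ 1.17

n + g + δ = 0.017 + 0.016 + 0.113 = 0.146.
For Cobb-Douglas, s_gold equals capital's share: s_gold = 0.4.
Setting f'(k) = n+g+δ gives 0.4·k^(0.4−1) = 0.146, hence k_gold = (0.4/0.146)^(1/0.6) ≈ 5.3643.
y_gold = 5.3643^0.4 ≈ 1.9580; c_gold = (1−0.4)·y_gold ≈ 1.1748.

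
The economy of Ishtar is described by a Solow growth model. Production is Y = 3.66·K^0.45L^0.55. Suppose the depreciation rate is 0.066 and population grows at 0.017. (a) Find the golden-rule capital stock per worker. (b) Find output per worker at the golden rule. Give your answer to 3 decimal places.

n + δ = 0.017 + 0.066 = 0.083.
Maximizing c = f(k) − (n+δ)·k gives f'(k) = n+δ, i.e. 0.45·3.66·k^(0.45−1) = 0.083, so k_gold = (0.45·3.66/0.083)^(1/0.55) ≈ 228.7183.
y_gold = 3.66·228.7183^0.45 ≈ 42.1858.

(a) k_gold ≈ 228.718; (b) y_gold ≈ 42.186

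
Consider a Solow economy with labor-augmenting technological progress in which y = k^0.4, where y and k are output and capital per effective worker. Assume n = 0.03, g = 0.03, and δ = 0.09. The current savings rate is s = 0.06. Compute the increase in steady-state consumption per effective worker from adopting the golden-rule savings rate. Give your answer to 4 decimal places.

Δc ≈ 0.6435

Break-even investment rate: n + g + δ = 0.03 + 0.03 + 0.09 = 0.15.
Current steady state (s = 0.06): k* = (0.06/0.15)^(1/0.6) ≈ 0.2172, y* = 0.2172^0.4 ≈ 0.5429, c* = (1−0.06)·0.5429 ≈ 0.5103.
Setting f'(k) = n+g+δ gives 0.4·k^(0.4−1) = 0.15, hence k_gold = (0.4/0.15)^(1/0.6) ≈ 5.1280.
y_gold = 5.1280^0.4 ≈ 1.9230, c_gold = y_gold − 0.15·k_gold ≈ 1.1538.
Gain: Δc = 1.1538 − 0.5103 ≈ 0.6435.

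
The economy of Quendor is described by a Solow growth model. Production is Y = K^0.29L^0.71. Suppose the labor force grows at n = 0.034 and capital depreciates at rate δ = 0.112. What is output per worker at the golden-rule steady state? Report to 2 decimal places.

y_gold ≈ 1.32

n + δ = 0.034 + 0.112 = 0.146.
At the golden rule the marginal product of capital equals n+δ: 0.29·k^(0.29−1) = 0.146. Solving, k_gold = (0.29/0.146)^(1/0.71) ≈ 2.6289.
Output: y_gold = k_gold^0.29 = 2.6289^0.29 ≈ 1.3235.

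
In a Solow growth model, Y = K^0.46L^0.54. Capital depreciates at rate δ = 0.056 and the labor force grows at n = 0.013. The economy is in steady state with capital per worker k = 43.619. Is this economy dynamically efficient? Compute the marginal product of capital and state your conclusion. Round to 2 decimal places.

Capital per worker breaks even when investment replaces (n + δ)·k; here n + δ = 0.069.
MPK = 0.46·k^(0.46−1) = 0.46·43.619^(-0.54) ≈ 0.0599.
MPK < 0.069, so the economy is dynamically inefficient (over-saving).

dynamically inefficient; MPK ≈ 0.06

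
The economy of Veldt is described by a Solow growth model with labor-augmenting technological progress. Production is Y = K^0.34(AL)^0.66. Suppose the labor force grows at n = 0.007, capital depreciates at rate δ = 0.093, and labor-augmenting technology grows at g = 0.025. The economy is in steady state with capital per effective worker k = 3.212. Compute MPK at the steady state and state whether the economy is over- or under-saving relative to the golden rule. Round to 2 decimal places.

under-saving; MPK ≈ 0.16

The effective depreciation rate is n + g + δ = 0.007 + 0.025 + 0.093 = 0.125.
MPK = 0.34·k^(0.34−1) = 0.34·3.212^(-0.66) ≈ 0.1574.
MPK > 0.125, so the economy is dynamically efficient (under-saving).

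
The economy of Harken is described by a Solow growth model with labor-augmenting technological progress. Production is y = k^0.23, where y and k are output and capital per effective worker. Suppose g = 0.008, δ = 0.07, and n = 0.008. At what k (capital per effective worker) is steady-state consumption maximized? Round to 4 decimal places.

k_gold ≈ 3.5879

n + g + δ = 0.008 + 0.008 + 0.07 = 0.086.
Setting f'(k) = n+g+δ gives 0.23·k^(0.23−1) = 0.086, hence k_gold = (0.23/0.086)^(1/0.77) ≈ 3.5879.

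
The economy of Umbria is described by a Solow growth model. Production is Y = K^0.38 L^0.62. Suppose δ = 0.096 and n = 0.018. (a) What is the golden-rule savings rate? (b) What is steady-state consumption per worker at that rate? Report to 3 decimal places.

Capital per worker breaks even when investment replaces (n + δ)·k; here n + δ = 0.114.
For Cobb-Douglas, s_gold equals capital's share: s_gold = 0.38.
Golden rule sets MPK = n+δ: 0.38·k^(0.38−1) = 0.114, so k_gold = (0.38/0.114)^(1/0.62) ≈ 6.9719.
y_gold = 6.9719^0.38 ≈ 2.0916; c_gold = (1−0.38)·y_gold ≈ 1.2968.

(a) s_gold = 0.380; (b) c_gold ≈ 1.297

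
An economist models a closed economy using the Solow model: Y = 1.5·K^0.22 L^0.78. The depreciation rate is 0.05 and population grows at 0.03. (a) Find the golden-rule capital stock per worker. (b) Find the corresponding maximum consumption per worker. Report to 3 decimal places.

(a) k_gold ≈ 6.152; (b) c_gold ≈ 1.745

Break-even investment rate: n + δ = 0.03 + 0.05 = 0.08.
Golden rule sets MPK = n+δ: 0.22·1.5·k^(0.22−1) = 0.08, so k_gold = (0.22·1.5/0.08)^(1/0.78) ≈ 6.1518.
y_gold = 1.5·6.1518^0.22 ≈ 2.2370; c_gold = y_gold − 0.08·k_gold ≈ 1.7449.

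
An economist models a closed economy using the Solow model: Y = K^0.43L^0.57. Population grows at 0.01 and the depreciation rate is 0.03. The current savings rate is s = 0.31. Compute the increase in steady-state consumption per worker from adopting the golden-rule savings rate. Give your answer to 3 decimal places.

The effective depreciation rate is n + δ = 0.01 + 0.03 = 0.04.
Current steady state (s = 0.31): k* = (0.31/0.04)^(1/0.57) ≈ 36.3227, y* = 36.3227^0.43 ≈ 4.6868, c* = (1−0.31)·4.6868 ≈ 3.2339.
At the golden rule the marginal product of capital equals n+δ: 0.43·k^(0.43−1) = 0.04. Solving, k_gold = (0.43/0.04)^(1/0.57) ≈ 64.4894.
y_gold = 64.4894^0.43 ≈ 5.9990, c_gold = y_gold − 0.04·k_gold ≈ 3.4194.
Gain: Δc = 3.4194 − 3.2339 ≈ 0.1855.

Δc ≈ 0.186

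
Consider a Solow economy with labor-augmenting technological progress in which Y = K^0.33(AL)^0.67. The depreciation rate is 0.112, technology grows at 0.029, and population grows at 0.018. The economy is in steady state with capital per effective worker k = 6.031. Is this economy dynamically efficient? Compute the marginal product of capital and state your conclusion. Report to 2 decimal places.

dynamically inefficient; MPK ≈ 0.10

Break-even investment rate: n + g + δ = 0.018 + 0.029 + 0.112 = 0.159.
MPK = 0.33·k^(0.33−1) = 0.33·6.031^(-0.67) ≈ 0.0990.
MPK < 0.159, so the economy is dynamically inefficient (over-saving).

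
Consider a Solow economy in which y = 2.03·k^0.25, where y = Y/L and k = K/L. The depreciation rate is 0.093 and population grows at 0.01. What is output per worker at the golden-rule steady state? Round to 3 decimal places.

y_gold ≈ 3.454

Capital per worker breaks even when investment replaces (n + δ)·k; here n + δ = 0.103.
Golden rule sets MPK = n+δ: 0.25·2.03·k^(0.25−1) = 0.103, so k_gold = (0.25·2.03/0.103)^(1/0.75) ≈ 8.3843.
Output: y_gold = 2.03·k_gold^0.25 = 2.03·8.3843^0.25 ≈ 3.4543.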